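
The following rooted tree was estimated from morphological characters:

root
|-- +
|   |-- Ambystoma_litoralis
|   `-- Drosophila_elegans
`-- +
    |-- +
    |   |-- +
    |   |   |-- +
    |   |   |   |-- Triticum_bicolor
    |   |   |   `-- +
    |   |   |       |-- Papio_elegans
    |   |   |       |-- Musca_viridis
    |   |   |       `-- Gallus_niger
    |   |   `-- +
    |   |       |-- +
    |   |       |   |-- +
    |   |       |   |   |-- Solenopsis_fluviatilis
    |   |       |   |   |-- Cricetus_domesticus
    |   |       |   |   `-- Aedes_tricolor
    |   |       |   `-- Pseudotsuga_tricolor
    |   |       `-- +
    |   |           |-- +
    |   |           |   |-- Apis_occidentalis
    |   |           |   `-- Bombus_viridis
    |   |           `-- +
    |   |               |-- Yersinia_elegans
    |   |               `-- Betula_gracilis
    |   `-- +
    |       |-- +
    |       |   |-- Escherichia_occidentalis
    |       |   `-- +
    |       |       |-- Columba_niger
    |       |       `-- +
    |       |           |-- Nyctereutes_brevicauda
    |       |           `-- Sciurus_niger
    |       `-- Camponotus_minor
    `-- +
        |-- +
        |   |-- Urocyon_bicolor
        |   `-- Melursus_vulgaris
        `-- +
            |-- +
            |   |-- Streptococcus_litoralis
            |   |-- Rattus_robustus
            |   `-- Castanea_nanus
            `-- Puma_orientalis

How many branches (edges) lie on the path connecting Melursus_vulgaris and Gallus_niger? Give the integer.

8

The MRCA of Melursus_vulgaris and Gallus_niger is the node subtending ((((Triticum_bicolor,(Papio_elegans,Musca_viridis,Gallus_niger)),(((Solenopsis_fluviatilis,Cricetus_domesticus,Aedes_tricolor),Pseudotsuga_tricolor),((Apis_occidentalis,Bombus_viridis),(Yersinia_elegans,Betula_gracilis)))),((Escherichia_occidentalis,(Columba_niger,(Nyctereutes_brevicauda,Sciurus_niger))),Camponotus_minor)),((Urocyon_bicolor,Melursus_vulgaris),((Streptococcus_litoralis,Rattus_robustus,Castanea_nanus),Puma_orientalis))).
From Melursus_vulgaris up to that node: 3 branches. From Gallus_niger up to the same node: 5 branches. Total: 3 + 5 = 8.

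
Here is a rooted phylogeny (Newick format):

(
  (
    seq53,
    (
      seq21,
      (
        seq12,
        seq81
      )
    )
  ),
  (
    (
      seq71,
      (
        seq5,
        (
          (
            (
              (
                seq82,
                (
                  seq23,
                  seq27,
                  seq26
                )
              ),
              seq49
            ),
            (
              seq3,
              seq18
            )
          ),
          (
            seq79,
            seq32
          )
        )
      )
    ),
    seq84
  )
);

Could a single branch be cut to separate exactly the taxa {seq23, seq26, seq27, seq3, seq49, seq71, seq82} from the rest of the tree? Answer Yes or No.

No

The MRCA of the listed taxa subtends (seq71,(seq5,((((seq82,(seq23,seq27,seq26)),seq49),(seq3,seq18)),(seq79,seq32)))).
That clade also contains seq18, seq32, seq5, seq79, which are not in the proposed group, so the group is not monophyletic.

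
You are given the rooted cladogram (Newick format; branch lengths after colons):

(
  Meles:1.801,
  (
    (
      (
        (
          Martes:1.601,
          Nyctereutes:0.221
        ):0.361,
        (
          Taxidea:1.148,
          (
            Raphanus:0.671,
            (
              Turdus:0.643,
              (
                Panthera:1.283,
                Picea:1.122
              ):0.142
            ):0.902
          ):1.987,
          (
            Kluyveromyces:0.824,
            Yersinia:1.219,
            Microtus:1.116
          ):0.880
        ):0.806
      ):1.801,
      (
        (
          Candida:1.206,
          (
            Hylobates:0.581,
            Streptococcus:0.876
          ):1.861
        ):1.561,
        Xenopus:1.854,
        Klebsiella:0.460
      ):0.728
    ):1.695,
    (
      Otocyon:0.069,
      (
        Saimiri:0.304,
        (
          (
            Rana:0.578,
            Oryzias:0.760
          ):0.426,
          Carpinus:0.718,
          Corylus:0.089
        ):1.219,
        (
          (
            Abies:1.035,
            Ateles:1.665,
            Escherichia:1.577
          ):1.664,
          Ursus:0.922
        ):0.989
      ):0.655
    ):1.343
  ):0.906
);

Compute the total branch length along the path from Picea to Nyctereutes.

5.541

The path runs Picea → … → MRCA → … → Nyctereutes; the MRCA is the node subtending ((Martes,Nyctereutes),(Taxidea,(Raphanus,(Turdus,(Panthera,Picea))),(Kluyveromyces,Yersinia,Microtus))).
Branch lengths along that path: 1.122 + 0.142 + 0.902 + 1.987 + 0.806 + 0.361 + 0.221 = 5.541.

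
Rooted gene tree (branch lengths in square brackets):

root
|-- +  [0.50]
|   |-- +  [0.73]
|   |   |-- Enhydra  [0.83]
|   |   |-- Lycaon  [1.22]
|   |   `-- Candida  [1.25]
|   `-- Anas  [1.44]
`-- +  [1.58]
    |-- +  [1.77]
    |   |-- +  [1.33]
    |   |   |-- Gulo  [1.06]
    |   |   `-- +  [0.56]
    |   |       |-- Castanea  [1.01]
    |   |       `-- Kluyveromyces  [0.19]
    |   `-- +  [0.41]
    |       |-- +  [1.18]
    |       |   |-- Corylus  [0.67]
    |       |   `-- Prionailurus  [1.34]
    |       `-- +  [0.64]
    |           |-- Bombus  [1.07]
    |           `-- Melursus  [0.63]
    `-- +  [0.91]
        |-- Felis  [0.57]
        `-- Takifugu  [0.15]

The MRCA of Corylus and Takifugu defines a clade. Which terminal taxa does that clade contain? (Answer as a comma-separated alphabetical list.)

Tracing Corylus: it sits inside (Corylus,Prionailurus).
Tracing Takifugu: it sits inside (Felis,Takifugu).
The smallest clade enclosing both is (((Gulo,(Castanea,Kluyveromyces)),((Corylus,Prionailurus),(Bombus,Melursus))),(Felis,Takifugu)); the answer is its 9 terminal taxa in alphabetical order.

Bombus, Castanea, Corylus, Felis, Gulo, Kluyveromyces, Melursus, Prionailurus, Takifugu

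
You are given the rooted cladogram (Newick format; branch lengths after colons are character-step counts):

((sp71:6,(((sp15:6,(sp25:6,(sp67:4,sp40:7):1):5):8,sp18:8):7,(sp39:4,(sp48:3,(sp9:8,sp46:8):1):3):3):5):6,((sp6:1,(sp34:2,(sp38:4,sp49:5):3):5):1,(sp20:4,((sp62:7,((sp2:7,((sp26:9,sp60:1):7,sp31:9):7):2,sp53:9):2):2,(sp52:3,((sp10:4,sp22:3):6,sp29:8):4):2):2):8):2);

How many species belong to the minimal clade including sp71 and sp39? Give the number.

10

The MRCA of sp71 and sp39 is the node subtending (sp71,(((sp15,(sp25,(sp67,sp40))),sp18),(sp39,(sp48,(sp9,sp46))))).
That clade contains 10 terminal taxa: sp15, sp18, sp25, sp39, sp40, sp46, sp48, sp67, sp71, sp9.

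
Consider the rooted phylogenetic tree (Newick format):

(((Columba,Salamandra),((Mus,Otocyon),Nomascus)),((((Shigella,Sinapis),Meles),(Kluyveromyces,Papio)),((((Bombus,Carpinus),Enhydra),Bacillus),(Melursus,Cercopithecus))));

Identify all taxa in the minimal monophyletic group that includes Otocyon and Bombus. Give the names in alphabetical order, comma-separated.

Bacillus, Bombus, Carpinus, Cercopithecus, Columba, Enhydra, Kluyveromyces, Meles, Melursus, Mus, Nomascus, Otocyon, Papio, Salamandra, Shigella, Sinapis

Tracing Otocyon: it sits inside (Mus,Otocyon).
Tracing Bombus: it sits inside (Bombus,Carpinus).
The smallest clade enclosing both is the whole tree (their MRCA is the root), so the answer is all 16 tips in alphabetical order.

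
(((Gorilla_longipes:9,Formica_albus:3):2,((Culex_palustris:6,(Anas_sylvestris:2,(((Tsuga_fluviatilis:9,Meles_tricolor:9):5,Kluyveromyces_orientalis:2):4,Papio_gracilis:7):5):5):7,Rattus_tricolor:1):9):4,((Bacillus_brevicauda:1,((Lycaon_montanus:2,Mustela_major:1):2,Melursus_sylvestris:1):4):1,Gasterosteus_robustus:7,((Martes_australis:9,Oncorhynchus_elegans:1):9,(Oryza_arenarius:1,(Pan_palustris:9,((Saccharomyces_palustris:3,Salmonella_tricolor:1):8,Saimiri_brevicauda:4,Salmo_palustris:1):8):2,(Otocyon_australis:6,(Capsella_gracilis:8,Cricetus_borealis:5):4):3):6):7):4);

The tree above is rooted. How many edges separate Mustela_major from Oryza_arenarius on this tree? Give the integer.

The MRCA of Mustela_major and Oryza_arenarius is the node subtending ((Bacillus_brevicauda,((Lycaon_montanus,Mustela_major),Melursus_sylvestris)),Gasterosteus_robustus,((Martes_australis,Oncorhynchus_elegans),(Oryza_arenarius,(Pan_palustris,((Saccharomyces_palustris,Salmonella_tricolor),Saimiri_brevicauda,Salmo_palustris)),(Otocyon_australis,(Capsella_gracilis,Cricetus_borealis))))).
From Mustela_major up to that node: 4 branches. From Oryza_arenarius up to the same node: 3 branches. Total: 4 + 3 = 7.

7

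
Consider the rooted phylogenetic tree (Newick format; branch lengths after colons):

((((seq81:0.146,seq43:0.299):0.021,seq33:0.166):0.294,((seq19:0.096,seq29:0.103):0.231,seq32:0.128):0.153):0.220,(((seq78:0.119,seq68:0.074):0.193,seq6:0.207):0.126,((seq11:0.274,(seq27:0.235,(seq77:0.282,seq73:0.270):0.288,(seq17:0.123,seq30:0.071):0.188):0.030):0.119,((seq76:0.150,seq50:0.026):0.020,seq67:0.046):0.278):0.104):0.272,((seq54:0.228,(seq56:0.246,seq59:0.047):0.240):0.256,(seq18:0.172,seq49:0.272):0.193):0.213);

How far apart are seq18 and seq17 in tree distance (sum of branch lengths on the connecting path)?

The path runs seq18 → … → MRCA → … → seq17; the MRCA is the root of the tree.
Branch lengths along that path: 0.172 + 0.193 + 0.213 + 0.272 + 0.104 + 0.119 + 0.030 + 0.188 + 0.123 = 1.414.

1.414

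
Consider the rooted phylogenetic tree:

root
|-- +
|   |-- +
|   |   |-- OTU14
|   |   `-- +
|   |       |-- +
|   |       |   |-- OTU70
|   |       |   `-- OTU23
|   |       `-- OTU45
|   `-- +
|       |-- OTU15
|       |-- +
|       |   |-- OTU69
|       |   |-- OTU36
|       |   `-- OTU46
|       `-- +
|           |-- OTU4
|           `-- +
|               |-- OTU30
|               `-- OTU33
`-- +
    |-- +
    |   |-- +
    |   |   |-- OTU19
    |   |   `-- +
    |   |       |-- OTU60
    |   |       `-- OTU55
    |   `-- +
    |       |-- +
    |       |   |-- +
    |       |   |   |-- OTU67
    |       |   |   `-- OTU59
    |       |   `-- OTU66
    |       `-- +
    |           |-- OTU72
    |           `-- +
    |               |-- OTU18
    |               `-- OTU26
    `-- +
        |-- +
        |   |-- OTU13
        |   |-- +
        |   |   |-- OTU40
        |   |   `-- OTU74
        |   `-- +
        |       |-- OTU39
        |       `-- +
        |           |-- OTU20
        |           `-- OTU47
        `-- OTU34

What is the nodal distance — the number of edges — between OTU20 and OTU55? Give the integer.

The MRCA of OTU20 and OTU55 is the node subtending (((OTU19,(OTU60,OTU55)),(((OTU67,OTU59),OTU66),(OTU72,(OTU18,OTU26)))),((OTU13,(OTU40,OTU74),(OTU39,(OTU20,OTU47))),OTU34)).
From OTU20 up to that node: 5 branches. From OTU55 up to the same node: 4 branches. Total: 5 + 4 = 9.

9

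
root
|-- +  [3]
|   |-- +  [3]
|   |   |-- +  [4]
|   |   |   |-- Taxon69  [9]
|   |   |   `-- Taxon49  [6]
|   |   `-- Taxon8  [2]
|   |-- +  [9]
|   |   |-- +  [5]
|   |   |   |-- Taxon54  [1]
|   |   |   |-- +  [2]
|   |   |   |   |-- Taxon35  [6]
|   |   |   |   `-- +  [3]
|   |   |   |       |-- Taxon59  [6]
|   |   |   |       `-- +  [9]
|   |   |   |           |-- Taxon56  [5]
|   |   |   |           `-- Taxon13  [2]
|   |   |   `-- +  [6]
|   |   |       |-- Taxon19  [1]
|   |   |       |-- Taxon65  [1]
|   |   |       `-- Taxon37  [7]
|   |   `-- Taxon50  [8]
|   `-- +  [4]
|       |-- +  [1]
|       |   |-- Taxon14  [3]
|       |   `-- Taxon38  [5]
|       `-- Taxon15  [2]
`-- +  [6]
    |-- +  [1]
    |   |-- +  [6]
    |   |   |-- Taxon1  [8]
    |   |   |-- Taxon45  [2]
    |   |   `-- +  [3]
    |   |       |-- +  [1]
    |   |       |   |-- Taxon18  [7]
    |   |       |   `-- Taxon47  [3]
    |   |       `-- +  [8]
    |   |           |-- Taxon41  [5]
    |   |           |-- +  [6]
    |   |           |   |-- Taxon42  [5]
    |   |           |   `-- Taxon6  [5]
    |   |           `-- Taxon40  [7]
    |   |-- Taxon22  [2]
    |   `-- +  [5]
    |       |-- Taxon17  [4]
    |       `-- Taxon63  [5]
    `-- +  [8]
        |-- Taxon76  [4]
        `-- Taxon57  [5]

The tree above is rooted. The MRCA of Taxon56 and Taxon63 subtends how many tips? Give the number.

28

The MRCA of Taxon56 and Taxon63 is the root, so the clade is the entire tree.
That clade contains 28 terminal taxa: Taxon1, Taxon13, Taxon14, Taxon15, Taxon17, Taxon18, Taxon19, Taxon22, Taxon35, Taxon37, Taxon38, Taxon40, Taxon41, Taxon42, Taxon45, Taxon47, Taxon49, Taxon50, Taxon54, Taxon56, Taxon57, Taxon59, Taxon6, Taxon63, Taxon65, Taxon69, Taxon76, Taxon8.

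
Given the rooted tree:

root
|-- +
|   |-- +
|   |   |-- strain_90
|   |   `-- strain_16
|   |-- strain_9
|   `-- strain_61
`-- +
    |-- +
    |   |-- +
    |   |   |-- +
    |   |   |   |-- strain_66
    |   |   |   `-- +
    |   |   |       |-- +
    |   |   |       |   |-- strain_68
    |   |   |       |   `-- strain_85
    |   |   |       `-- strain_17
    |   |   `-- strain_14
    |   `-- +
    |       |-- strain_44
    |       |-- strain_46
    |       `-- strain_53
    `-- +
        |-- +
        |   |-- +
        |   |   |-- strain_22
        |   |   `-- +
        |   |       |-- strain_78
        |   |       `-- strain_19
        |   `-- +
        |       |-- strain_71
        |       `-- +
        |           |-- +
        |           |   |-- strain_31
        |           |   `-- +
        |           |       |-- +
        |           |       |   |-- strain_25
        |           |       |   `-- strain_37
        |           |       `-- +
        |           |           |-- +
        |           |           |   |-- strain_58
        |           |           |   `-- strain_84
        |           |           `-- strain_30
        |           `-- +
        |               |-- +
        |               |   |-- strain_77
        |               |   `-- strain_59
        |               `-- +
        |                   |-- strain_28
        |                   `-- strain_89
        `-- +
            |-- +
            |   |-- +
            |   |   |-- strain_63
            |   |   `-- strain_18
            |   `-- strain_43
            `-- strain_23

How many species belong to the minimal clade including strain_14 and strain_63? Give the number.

The MRCA of strain_14 and strain_63 is the node subtending ((((strain_66,((strain_68,strain_85),strain_17)),strain_14),(strain_44,strain_46,strain_53)),(((strain_22,(strain_78,strain_19)),(strain_71,((strain_31,((strain_25,strain_37),((strain_58,strain_84),strain_30))),((strain_77,strain_59),(strain_28,strain_89))))),(((strain_63,strain_18),strain_43),strain_23))).
That clade contains 26 terminal taxa: strain_14, strain_17, strain_18, strain_19, strain_22, strain_23, strain_25, strain_28, strain_30, strain_31, strain_37, strain_43, strain_44, strain_46, strain_53, strain_58, strain_59, strain_63, strain_66, strain_68, strain_71, strain_77, strain_78, strain_84, strain_85, strain_89.

26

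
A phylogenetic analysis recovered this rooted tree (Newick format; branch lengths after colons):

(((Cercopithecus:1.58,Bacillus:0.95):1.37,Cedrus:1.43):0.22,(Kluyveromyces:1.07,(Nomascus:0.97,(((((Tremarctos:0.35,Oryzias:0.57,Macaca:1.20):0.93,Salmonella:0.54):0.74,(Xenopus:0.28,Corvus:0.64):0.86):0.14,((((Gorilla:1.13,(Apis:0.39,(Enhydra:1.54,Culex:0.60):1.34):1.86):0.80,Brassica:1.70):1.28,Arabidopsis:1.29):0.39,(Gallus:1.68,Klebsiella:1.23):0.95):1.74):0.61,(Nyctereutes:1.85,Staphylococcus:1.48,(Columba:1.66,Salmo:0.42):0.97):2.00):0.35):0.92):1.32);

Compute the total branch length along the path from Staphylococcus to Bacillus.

The path runs Staphylococcus → … → MRCA → … → Bacillus; the MRCA is the root of the tree.
Branch lengths along that path: 1.48 + 2.00 + 0.35 + 0.92 + 1.32 + 0.22 + 1.37 + 0.95 = 8.61.

8.61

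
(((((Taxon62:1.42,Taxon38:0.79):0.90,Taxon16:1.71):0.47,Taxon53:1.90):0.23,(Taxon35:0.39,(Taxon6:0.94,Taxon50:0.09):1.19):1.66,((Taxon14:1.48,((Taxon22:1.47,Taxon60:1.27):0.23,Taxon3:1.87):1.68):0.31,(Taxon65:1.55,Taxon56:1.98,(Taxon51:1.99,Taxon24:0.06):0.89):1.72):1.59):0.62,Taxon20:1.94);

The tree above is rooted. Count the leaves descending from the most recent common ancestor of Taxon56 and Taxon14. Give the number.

The MRCA of Taxon56 and Taxon14 is the node subtending ((Taxon14,((Taxon22,Taxon60),Taxon3)),(Taxon65,Taxon56,(Taxon51,Taxon24))).
That clade contains 8 terminal taxa: Taxon14, Taxon22, Taxon24, Taxon3, Taxon51, Taxon56, Taxon60, Taxon65.

8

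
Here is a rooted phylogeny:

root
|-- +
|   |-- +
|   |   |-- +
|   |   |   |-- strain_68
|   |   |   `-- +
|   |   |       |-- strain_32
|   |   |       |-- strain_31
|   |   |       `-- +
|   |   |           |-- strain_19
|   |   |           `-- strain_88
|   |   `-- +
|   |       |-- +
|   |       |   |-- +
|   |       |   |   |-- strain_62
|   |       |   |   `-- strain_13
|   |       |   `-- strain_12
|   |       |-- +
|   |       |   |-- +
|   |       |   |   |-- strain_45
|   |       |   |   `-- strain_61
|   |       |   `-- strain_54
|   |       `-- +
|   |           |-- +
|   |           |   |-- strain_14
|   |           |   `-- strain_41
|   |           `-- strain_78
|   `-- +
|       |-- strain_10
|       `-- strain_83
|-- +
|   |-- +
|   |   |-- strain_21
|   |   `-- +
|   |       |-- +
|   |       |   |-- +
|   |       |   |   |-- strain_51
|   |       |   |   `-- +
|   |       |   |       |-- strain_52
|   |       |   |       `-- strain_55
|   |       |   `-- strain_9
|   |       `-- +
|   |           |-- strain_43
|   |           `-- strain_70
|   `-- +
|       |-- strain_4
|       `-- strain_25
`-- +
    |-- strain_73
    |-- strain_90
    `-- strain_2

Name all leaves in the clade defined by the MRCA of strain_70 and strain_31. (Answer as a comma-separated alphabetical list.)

strain_10, strain_12, strain_13, strain_14, strain_19, strain_2, strain_21, strain_25, strain_31, strain_32, strain_4, strain_41, strain_43, strain_45, strain_51, strain_52, strain_54, strain_55, strain_61, strain_62, strain_68, strain_70, strain_73, strain_78, strain_83, strain_88, strain_9, strain_90

Tracing strain_70: it sits inside (strain_43,strain_70).
Tracing strain_31: it sits inside (strain_32,strain_31,(strain_19,strain_88)).
The smallest clade enclosing both is the whole tree (their MRCA is the root), so the answer is all 28 tips in alphabetical order.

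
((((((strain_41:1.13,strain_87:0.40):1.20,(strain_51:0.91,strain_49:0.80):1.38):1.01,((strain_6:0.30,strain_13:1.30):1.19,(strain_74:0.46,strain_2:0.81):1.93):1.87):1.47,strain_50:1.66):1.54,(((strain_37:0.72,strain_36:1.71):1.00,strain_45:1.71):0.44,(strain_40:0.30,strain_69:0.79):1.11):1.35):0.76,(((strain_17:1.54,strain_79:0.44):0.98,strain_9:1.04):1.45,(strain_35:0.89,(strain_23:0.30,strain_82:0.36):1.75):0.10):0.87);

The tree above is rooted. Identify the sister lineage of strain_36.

strain_36 attaches to the tree at the node subtending (strain_37,strain_36).
The other lineage descending from that same node — the sister group — is the single tip strain_37.

strain_37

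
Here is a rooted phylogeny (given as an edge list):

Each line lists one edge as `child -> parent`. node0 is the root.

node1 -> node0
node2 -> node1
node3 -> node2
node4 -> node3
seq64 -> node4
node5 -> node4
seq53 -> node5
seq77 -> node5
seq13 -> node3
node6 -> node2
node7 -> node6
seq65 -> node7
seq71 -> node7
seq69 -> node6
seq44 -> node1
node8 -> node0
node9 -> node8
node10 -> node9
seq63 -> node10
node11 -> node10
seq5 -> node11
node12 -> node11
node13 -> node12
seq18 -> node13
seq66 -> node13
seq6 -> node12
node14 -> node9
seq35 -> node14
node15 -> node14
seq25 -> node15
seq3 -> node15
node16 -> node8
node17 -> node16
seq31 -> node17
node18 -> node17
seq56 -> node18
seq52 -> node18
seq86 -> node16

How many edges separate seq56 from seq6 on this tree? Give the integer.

The MRCA of seq56 and seq6 is the node subtending (((seq63,(seq5,((seq18,seq66),seq6))),(seq35,(seq25,seq3))),((seq31,(seq56,seq52)),seq86)).
From seq56 up to that node: 4 branches. From seq6 up to the same node: 5 branches. Total: 4 + 5 = 9.

9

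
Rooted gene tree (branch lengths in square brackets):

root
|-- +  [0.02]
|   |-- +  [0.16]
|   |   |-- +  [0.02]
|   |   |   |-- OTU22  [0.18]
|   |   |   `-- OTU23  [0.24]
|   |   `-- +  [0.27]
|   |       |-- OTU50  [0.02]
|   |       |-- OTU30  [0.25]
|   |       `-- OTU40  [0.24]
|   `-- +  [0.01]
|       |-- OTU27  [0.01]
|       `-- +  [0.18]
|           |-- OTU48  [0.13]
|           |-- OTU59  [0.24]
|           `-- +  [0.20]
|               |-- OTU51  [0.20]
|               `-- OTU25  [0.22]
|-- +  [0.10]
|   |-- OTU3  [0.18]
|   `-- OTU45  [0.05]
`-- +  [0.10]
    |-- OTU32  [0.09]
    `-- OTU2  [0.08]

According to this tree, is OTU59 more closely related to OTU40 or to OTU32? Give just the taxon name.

OTU40

The MRCA of OTU59 and OTU40 subtends (((OTU22,OTU23),(OTU50,OTU30,OTU40)),(OTU27,(OTU48,OTU59,(OTU51,OTU25)))) (10 taxa).
The MRCA of OTU59 and OTU32 is the root, subtending the entire tree (14 taxa).
The first is nested inside the second, so OTU59 shares a more recent common ancestor with OTU40.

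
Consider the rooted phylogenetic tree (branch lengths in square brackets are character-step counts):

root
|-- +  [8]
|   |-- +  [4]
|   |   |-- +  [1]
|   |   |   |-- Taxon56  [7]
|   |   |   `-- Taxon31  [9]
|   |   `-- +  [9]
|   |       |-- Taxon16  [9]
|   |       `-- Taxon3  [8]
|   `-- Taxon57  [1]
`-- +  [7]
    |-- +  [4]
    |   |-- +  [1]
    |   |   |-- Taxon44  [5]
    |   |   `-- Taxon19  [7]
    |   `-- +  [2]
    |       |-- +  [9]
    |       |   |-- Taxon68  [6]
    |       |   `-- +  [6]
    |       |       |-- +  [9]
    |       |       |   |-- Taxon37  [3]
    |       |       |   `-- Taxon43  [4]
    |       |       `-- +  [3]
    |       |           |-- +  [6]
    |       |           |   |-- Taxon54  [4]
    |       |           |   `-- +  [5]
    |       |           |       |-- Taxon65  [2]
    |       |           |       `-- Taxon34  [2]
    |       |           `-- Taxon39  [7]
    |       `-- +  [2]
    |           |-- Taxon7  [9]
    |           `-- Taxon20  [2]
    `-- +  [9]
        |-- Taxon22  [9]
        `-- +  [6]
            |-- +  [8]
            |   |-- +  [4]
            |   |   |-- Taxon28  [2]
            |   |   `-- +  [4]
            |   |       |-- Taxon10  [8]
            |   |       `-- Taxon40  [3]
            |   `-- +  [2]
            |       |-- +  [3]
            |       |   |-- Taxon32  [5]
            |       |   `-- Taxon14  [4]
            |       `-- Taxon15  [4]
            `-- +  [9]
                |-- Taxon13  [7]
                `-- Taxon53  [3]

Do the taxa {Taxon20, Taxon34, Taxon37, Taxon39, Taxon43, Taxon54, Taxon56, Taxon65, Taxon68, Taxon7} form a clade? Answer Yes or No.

No

The MRCA of the listed taxa is the root, so the smallest clade containing them is the whole tree.
That clade also contains Taxon10, Taxon13, Taxon14, Taxon15, Taxon16, Taxon19, Taxon22, Taxon28, Taxon3, Taxon31, Taxon32, Taxon40, Taxon44, Taxon53, Taxon57, which are not in the proposed group, so the group is not monophyletic.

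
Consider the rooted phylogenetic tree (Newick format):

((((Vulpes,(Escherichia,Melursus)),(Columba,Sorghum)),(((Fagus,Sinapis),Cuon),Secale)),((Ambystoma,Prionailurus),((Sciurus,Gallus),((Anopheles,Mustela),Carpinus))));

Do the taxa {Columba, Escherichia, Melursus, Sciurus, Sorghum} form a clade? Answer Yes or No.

No

The MRCA of the listed taxa is the root, so the smallest clade containing them is the whole tree.
That clade also contains Ambystoma, Anopheles, Carpinus, Cuon, Fagus, Gallus, Mustela, Prionailurus, Secale, Sinapis, Vulpes, which are not in the proposed group, so the group is not monophyletic.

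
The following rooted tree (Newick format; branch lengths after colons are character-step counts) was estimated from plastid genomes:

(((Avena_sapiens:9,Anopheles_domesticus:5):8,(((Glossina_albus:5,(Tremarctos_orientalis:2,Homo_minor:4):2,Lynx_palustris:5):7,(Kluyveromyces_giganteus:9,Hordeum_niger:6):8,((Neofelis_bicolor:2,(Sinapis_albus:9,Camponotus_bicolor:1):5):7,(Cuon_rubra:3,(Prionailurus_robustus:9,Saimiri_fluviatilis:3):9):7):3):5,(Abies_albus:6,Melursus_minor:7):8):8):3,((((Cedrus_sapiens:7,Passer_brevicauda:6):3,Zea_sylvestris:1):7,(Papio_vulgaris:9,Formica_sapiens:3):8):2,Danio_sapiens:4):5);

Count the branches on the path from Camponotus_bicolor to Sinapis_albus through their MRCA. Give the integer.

2

The MRCA of Camponotus_bicolor and Sinapis_albus is the node subtending (Sinapis_albus,Camponotus_bicolor).
From Camponotus_bicolor up to that node: 1 branch. From Sinapis_albus up to the same node: 1 branch. Total: 1 + 1 = 2.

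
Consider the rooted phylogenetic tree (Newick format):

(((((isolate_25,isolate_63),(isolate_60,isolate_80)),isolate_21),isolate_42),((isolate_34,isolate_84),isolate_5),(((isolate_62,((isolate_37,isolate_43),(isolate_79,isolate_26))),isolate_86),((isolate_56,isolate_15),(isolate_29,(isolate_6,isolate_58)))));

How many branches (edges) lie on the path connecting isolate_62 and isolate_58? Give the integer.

The MRCA of isolate_62 and isolate_58 is the node subtending (((isolate_62,((isolate_37,isolate_43),(isolate_79,isolate_26))),isolate_86),((isolate_56,isolate_15),(isolate_29,(isolate_6,isolate_58)))).
From isolate_62 up to that node: 3 branches. From isolate_58 up to the same node: 4 branches. Total: 3 + 4 = 7.

7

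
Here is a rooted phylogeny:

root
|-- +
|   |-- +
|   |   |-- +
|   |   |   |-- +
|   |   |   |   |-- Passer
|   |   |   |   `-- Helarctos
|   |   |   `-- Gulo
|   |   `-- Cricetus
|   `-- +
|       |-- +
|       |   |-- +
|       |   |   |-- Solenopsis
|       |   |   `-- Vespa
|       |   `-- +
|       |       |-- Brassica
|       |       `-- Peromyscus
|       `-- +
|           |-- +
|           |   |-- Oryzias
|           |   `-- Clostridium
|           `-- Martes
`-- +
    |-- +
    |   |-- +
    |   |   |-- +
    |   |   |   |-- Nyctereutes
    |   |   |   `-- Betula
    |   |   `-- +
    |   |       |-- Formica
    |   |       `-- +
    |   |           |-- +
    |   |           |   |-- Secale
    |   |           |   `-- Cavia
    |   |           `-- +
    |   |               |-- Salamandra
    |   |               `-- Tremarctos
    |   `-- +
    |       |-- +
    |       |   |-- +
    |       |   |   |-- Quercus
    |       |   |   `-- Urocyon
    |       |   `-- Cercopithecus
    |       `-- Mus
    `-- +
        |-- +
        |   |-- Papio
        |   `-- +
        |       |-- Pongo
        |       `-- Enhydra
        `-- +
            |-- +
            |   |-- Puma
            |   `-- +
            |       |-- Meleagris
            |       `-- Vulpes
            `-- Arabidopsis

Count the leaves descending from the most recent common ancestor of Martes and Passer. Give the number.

11

The MRCA of Martes and Passer is the node subtending ((((Passer,Helarctos),Gulo),Cricetus),(((Solenopsis,Vespa),(Brassica,Peromyscus)),((Oryzias,Clostridium),Martes))).
That clade contains 11 terminal taxa: Brassica, Clostridium, Cricetus, Gulo, Helarctos, Martes, Oryzias, Passer, Peromyscus, Solenopsis, Vespa.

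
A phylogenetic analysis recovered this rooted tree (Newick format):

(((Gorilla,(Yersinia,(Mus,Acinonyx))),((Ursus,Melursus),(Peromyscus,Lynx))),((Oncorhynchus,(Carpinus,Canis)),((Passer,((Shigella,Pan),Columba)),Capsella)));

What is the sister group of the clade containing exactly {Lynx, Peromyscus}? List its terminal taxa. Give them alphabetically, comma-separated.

The clade containing exactly {Lynx, Peromyscus} attaches to the tree at the node subtending ((Ursus,Melursus),(Peromyscus,Lynx)).
The other lineage descending from that same node — the sister group — is (Ursus,Melursus); its 2 tips in alphabetical order are the answer.

Melursus, Ursus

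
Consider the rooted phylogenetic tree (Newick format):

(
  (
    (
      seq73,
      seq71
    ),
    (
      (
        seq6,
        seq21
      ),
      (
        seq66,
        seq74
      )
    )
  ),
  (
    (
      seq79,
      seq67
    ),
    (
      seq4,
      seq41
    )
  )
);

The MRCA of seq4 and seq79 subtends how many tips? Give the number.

4

The MRCA of seq4 and seq79 is the node subtending ((seq79,seq67),(seq4,seq41)).
That clade contains 4 terminal taxa: seq4, seq41, seq67, seq79.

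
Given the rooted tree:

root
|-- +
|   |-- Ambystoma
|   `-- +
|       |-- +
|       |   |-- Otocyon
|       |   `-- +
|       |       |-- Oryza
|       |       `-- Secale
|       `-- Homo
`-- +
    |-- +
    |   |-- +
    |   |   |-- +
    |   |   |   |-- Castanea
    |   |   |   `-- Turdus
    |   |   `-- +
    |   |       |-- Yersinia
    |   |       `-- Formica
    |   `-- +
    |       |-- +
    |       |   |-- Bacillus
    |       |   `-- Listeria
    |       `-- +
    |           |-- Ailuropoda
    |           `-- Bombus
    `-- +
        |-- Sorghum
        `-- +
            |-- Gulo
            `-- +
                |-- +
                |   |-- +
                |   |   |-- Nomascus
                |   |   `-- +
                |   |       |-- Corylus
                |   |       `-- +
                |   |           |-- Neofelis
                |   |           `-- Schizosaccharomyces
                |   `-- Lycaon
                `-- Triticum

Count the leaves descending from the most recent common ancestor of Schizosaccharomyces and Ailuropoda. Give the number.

The MRCA of Schizosaccharomyces and Ailuropoda is the node subtending ((((Castanea,Turdus),(Yersinia,Formica)),((Bacillus,Listeria),(Ailuropoda,Bombus))),(Sorghum,(Gulo,(((Nomascus,(Corylus,(Neofelis,Schizosaccharomyces))),Lycaon),Triticum)))).
That clade contains 16 terminal taxa: Ailuropoda, Bacillus, Bombus, Castanea, Corylus, Formica, Gulo, Listeria, Lycaon, Neofelis, Nomascus, Schizosaccharomyces, Sorghum, Triticum, Turdus, Yersinia.

16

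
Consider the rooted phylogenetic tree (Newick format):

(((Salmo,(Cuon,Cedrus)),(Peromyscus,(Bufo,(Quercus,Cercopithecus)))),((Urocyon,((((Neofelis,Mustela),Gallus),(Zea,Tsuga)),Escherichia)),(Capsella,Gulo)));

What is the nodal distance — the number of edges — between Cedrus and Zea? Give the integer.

The MRCA of Cedrus and Zea is the root of the tree.
From Cedrus up to that node: 4 branches. From Zea up to the same node: 6 branches. Total: 4 + 6 = 10.

10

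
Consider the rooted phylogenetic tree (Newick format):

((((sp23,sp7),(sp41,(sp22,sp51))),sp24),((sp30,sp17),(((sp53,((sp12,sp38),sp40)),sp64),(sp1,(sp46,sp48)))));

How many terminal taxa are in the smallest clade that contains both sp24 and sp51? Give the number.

6

The MRCA of sp24 and sp51 is the node subtending (((sp23,sp7),(sp41,(sp22,sp51))),sp24).
That clade contains 6 terminal taxa: sp22, sp23, sp24, sp41, sp51, sp7.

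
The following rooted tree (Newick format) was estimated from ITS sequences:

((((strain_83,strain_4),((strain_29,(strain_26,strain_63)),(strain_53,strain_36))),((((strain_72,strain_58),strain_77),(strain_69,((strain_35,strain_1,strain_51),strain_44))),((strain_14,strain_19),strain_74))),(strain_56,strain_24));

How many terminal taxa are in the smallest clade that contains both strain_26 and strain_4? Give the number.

The MRCA of strain_26 and strain_4 is the node subtending ((strain_83,strain_4),((strain_29,(strain_26,strain_63)),(strain_53,strain_36))).
That clade contains 7 terminal taxa: strain_26, strain_29, strain_36, strain_4, strain_53, strain_63, strain_83.

7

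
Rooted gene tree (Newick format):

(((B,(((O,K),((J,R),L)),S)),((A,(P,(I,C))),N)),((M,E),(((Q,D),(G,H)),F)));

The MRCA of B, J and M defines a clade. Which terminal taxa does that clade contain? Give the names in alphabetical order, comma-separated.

Tracing B: it sits inside (B,(((O,K),((J,R),L)),S)).
Tracing J: it sits inside (J,R).
Tracing M: it sits inside (M,E).
The smallest clade enclosing all 3 is the whole tree (their MRCA is the root), so the answer is all 19 tips in alphabetical order.

A, B, C, D, E, F, G, H, I, J, K, L, M, N, O, P, Q, R, S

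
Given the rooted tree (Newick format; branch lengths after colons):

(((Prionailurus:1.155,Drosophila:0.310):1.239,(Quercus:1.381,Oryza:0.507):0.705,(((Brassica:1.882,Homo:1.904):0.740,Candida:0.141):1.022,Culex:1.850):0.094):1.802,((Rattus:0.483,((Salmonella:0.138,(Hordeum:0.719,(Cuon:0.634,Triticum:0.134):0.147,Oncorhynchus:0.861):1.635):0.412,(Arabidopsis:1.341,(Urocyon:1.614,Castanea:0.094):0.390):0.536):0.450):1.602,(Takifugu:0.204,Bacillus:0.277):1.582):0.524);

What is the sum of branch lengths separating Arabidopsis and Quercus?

8.341

The path runs Arabidopsis → … → MRCA → … → Quercus; the MRCA is the root of the tree.
Branch lengths along that path: 1.341 + 0.536 + 0.450 + 1.602 + 0.524 + 1.802 + 0.705 + 1.381 = 8.341.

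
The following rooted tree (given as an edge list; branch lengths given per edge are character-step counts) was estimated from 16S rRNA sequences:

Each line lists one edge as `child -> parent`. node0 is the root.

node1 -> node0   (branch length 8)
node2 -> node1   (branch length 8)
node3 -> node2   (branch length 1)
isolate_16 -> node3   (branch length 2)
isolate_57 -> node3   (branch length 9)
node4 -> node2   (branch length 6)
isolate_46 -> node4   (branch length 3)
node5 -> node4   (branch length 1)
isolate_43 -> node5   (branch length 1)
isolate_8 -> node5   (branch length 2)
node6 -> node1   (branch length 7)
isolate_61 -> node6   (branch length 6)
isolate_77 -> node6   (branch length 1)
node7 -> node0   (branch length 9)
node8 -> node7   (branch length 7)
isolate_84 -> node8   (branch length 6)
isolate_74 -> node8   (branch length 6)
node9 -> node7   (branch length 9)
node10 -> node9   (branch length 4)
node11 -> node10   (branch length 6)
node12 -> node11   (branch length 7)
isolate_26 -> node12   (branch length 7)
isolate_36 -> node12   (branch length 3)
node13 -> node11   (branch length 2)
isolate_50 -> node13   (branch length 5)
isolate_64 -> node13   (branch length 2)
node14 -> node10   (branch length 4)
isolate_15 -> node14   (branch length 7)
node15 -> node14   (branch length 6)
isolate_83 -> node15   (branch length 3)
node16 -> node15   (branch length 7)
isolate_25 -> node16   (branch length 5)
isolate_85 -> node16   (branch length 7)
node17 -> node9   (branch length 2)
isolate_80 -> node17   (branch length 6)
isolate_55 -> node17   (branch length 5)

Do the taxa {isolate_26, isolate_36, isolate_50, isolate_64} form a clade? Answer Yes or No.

Yes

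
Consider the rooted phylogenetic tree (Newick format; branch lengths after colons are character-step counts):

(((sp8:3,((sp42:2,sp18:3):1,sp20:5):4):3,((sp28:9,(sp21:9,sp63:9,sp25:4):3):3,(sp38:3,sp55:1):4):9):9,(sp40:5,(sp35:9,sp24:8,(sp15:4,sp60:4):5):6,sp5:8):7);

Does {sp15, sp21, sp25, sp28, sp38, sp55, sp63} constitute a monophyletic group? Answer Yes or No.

The MRCA of the listed taxa is the root, so the smallest clade containing them is the whole tree.
That clade also contains sp18, sp20, sp24, sp35, sp40, sp42, sp5, sp60, sp8, which are not in the proposed group, so the group is not monophyletic.

No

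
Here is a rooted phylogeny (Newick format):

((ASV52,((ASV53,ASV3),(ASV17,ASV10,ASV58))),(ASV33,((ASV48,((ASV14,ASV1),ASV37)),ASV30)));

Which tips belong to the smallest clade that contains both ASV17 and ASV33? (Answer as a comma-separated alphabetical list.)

Tracing ASV17: it sits inside (ASV17,ASV10,ASV58).
Tracing ASV33: it sits inside (ASV33,((ASV48,((ASV14,ASV1),ASV37)),ASV30)).
The smallest clade enclosing both is the whole tree (their MRCA is the root), so the answer is all 12 tips in alphabetical order.

ASV1, ASV10, ASV14, ASV17, ASV3, ASV30, ASV33, ASV37, ASV48, ASV52, ASV53, ASV58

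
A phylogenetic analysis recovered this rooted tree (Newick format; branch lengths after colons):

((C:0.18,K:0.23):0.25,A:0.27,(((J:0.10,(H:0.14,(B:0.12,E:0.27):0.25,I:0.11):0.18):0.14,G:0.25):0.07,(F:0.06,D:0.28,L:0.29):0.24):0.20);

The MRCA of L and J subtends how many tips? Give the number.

9

The MRCA of L and J is the node subtending (((J,(H,(B,E),I)),G),(F,D,L)).
That clade contains 9 terminal taxa: B, D, E, F, G, H, I, J, L.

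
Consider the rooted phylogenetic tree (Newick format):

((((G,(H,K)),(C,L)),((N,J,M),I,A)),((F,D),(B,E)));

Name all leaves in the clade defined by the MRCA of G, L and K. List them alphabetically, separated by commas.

Tracing G: it sits inside (G,(H,K)).
Tracing L: it sits inside (C,L).
Tracing K: it sits inside (H,K).
The smallest clade enclosing all 3 is ((G,(H,K)),(C,L)); the answer is its 5 terminal taxa in alphabetical order.

C, G, H, K, L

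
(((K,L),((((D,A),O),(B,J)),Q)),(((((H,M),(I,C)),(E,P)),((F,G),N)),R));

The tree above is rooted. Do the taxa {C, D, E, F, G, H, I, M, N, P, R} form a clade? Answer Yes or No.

No

The MRCA of the listed taxa is the root, so the smallest clade containing them is the whole tree.
That clade also contains A, B, J, K, L, O, Q, which are not in the proposed group, so the group is not monophyletic.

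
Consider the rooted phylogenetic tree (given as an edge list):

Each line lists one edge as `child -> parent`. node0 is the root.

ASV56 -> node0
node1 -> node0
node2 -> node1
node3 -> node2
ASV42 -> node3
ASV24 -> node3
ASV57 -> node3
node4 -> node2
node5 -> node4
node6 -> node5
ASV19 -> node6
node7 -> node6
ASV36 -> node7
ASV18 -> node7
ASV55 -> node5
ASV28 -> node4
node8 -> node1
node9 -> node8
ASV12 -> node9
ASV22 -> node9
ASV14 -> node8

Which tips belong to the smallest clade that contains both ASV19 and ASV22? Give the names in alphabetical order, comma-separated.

Tracing ASV19: it sits inside (ASV19,(ASV36,ASV18)).
Tracing ASV22: it sits inside (ASV12,ASV22).
The smallest clade enclosing both is (((ASV42,ASV24,ASV57),(((ASV19,(ASV36,ASV18)),ASV55),ASV28)),((ASV12,ASV22),ASV14)); the answer is its 11 terminal taxa in alphabetical order.

ASV12, ASV14, ASV18, ASV19, ASV22, ASV24, ASV28, ASV36, ASV42, ASV55, ASV57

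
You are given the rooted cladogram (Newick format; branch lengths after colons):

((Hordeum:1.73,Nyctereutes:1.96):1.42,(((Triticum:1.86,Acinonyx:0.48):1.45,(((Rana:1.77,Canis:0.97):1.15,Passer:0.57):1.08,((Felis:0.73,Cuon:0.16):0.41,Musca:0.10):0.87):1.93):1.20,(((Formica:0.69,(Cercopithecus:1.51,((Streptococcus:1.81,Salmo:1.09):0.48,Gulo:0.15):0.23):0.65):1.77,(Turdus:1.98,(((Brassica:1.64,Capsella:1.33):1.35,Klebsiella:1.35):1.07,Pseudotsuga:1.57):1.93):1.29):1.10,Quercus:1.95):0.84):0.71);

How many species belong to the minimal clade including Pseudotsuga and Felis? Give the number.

The MRCA of Pseudotsuga and Felis is the node subtending (((Triticum,Acinonyx),(((Rana,Canis),Passer),((Felis,Cuon),Musca))),(((Formica,(Cercopithecus,((Streptococcus,Salmo),Gulo))),(Turdus,(((Brassica,Capsella),Klebsiella),Pseudotsuga))),Quercus)).
That clade contains 19 terminal taxa: Acinonyx, Brassica, Canis, Capsella, Cercopithecus, Cuon, Felis, Formica, Gulo, Klebsiella, Musca, Passer, Pseudotsuga, Quercus, Rana, Salmo, Streptococcus, Triticum, Turdus.

19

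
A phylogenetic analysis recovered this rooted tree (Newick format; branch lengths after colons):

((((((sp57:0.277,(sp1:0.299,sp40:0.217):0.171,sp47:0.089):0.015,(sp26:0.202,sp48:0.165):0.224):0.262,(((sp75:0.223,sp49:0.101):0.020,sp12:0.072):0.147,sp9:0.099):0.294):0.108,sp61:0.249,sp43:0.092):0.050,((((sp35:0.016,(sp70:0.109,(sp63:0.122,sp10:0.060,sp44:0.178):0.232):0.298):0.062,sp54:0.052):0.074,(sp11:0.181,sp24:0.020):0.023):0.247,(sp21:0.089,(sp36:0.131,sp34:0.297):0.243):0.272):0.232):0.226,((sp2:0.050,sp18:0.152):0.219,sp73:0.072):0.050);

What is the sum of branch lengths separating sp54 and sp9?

1.156

The path runs sp54 → … → MRCA → … → sp9; the MRCA is the node subtending (((((sp57,(sp1,sp40),sp47),(sp26,sp48)),(((sp75,sp49),sp12),sp9)),sp61,sp43),((((sp35,(sp70,(sp63,sp10,sp44))),sp54),(sp11,sp24)),(sp21,(sp36,sp34)))).
Branch lengths along that path: 0.052 + 0.074 + 0.247 + 0.232 + 0.050 + 0.108 + 0.294 + 0.099 = 1.156.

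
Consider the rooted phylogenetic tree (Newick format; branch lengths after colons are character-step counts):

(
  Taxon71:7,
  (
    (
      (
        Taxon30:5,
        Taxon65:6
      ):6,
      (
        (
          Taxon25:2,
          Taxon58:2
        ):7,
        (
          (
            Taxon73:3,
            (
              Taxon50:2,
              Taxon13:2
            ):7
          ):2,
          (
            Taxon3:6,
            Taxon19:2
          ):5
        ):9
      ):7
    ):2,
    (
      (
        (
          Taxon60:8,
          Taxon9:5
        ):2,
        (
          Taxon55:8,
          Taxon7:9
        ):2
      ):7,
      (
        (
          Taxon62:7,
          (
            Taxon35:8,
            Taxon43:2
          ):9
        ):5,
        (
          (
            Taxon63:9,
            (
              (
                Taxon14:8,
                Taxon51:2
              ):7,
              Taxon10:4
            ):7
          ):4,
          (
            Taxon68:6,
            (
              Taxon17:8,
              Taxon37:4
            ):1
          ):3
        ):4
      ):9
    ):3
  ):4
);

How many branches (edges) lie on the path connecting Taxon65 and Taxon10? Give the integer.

9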